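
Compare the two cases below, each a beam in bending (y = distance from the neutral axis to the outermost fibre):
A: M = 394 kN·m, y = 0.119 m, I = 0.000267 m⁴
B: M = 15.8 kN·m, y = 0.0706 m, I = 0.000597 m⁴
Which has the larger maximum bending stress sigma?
Model: a beam in bending (y = distance from the neutral axis to the outermost fibre), so sigma = (M·y) / I (SI units).
  A: sigma = (394000 × 0.119) / 0.000267 = 1.756 × 10⁸ Pa = 175.6 MPa
  B: sigma = (15800 × 0.0706) / 0.000597 = 1.868 × 10⁶ Pa = 1.868 MPa
175.6 MPa > 1.868 MPa, so A is larger.
Final answer: A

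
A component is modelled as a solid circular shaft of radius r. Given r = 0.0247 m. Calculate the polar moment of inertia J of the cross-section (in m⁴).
Model: a solid circular shaft of radius r, so J = (π·r^4) / 2.
Substitute:
  J = (π × 0.0247^4) / 2
  J = 5.847 × 10⁻⁷ m⁴
Final answer: J = 5.847 × 10⁻⁷ m⁴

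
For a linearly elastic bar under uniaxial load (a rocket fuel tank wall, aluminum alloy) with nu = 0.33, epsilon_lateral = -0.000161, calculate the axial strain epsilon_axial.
Model: a linearly elastic bar under uniaxial load, so epsilon_lateral = -nu·epsilon_axial.
Solve for epsilon_axial: epsilon_axial = -epsilon_lateral / nu.
Substitute:
  epsilon_axial = -(-0.000161) / 0.33
  epsilon_axial = 0.0004879
Final answer: epsilon_axial = 0.0004879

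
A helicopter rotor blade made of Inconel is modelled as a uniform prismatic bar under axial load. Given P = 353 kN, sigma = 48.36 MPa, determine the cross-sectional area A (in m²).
Model: a uniform prismatic bar under axial load, so sigma = P / A.
Solve for A: A = P / sigma.
Convert to SI units:
  P = 353 kN = 353000 N
  sigma = 48.36 MPa = 4.836 × 10⁷ Pa
Substitute:
  A = 353000 / (4.836 × 10⁷)
  A = 0.007299 m²
Final answer: A = 0.007299 m²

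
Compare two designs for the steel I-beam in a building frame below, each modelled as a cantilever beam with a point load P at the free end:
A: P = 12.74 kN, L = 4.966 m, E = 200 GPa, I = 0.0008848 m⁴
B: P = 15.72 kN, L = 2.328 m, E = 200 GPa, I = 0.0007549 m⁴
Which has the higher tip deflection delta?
Model: a cantilever beam with a point load P at the free end, so delta = (P·L^3) / (3·E·I) (SI units).
  A: delta = (12740 × 4.966^3) / (3 × (2 × 10¹¹) × 0.0008848) = 0.002939 m = 2.939 mm
  B: delta = (15720 × 2.328^3) / (3 × (2 × 10¹¹) × 0.0007549) = 0.0004379 m = 0.4379 mm
2.939 mm > 0.4379 mm, so A is larger.
Final answer: A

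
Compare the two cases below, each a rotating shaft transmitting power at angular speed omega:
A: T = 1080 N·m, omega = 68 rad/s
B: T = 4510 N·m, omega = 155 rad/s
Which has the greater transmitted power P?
Model: a rotating shaft transmitting power at angular speed omega, so P = T·omega (SI units).
  A: P = 1080 × 68 = 73440 W = 73.44 kW
  B: P = 4510 × 155 = 699000 W = 699 kW
699 kW > 73.44 kW, so B is larger.
Final answer: B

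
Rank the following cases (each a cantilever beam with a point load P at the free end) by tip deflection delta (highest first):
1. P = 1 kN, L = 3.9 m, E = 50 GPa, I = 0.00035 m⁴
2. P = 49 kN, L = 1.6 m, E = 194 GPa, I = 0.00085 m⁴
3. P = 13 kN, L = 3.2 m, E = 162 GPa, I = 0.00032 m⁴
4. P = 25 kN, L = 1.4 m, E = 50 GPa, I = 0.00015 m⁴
Model: a cantilever beam with a point load P at the free end, so delta = (P·L^3) / (3·E·I) (SI units).
  Case 1: delta = (1000 × 3.9^3) / (3 × (5 × 10¹⁰) × 0.00035) = 0.00113 m = 1.13 mm
  Case 2: delta = (49000 × 1.6^3) / (3 × (1.94 × 10¹¹) × 0.00085) = 0.0004057 m = 0.4057 mm
  Case 3: delta = (13000 × 3.2^3) / (3 × (1.62 × 10¹¹) × 0.00032) = 0.002739 m = 2.739 mm
  Case 4: delta = (25000 × 1.4^3) / (3 × (5 × 10¹⁰) × 0.00015) = 0.003049 m = 3.049 mm
Ordering: 3.049 mm (case 4) > 2.739 mm (case 3) > 1.13 mm (case 1) > 0.4057 mm (case 2)
Final answer: 4, 3, 1, 2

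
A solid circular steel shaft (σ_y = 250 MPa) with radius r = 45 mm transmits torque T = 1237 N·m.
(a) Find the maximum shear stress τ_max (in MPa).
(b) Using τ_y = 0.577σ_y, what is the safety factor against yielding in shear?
(a) For a solid circular shaft, τ_max = T·r/J with J = π·r^4/2, i.e. τ_max = 2·T / (π·r^3). Convert r = 45 mm = 0.045 m.
  τ_max = (2 × 1237) / (π × 0.045^3) = 8.642 × 10⁶ Pa = 8.642 MPa
(b) τ_y = 0.577 × 250 = 144.25 MPa
  SF = τ_y/τ_max = 144.25 / 8.642 = 16.69
Final answer: (a) τ_max = 8.642 MPa, (b) SF = 16.69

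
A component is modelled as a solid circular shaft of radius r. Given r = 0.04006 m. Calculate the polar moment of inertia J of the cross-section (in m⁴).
Model: a solid circular shaft of radius r, so J = (π·r^4) / 2.
Substitute:
  J = (π × 0.04006^4) / 2
  J = 4.045 × 10⁻⁶ m⁴
Final answer: J = 4.045 × 10⁻⁶ m⁴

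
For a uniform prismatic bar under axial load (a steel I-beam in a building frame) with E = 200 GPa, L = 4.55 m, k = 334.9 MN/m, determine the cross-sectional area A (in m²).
Model: a uniform prismatic bar under axial load, so k = (A·E) / L.
Solve for A: A = (k·L) / E.
Convert to SI units:
  E = 200 GPa = 2 × 10¹¹ Pa
  k = 334.9 MN/m = 3.349 × 10⁸ N/m
Substitute:
  A = ((3.349 × 10⁸) × 4.55) / (2 × 10¹¹)
  A = 0.007619 m²
Final answer: A = 0.007619 m²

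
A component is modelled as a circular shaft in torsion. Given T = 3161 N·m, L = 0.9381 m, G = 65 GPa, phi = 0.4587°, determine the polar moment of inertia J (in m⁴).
Model: a circular shaft in torsion, so phi = (T·L) / (G·J).
Solve for J: J = (T·L) / (phi·G).
Convert to SI units:
  G = 65 GPa = 6.5 × 10¹⁰ Pa
  phi = 0.4587° = 0.008006 rad
Substitute:
  J = (3161 × 0.9381) / (0.008006 × (6.5 × 10¹⁰))
  J = 5.698 × 10⁻⁶ m⁴
Final answer: J = 5.698 × 10⁻⁶ m⁴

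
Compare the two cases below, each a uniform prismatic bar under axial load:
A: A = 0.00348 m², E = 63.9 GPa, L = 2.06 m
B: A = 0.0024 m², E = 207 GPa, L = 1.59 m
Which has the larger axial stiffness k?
Model: a uniform prismatic bar under axial load, so k = (A·E) / L (SI units).
  A: k = (0.00348 × (6.39 × 10¹⁰)) / 2.06 = 1.079 × 10⁸ N/m = 107.9 MN/m
  B: k = (0.0024 × (2.07 × 10¹¹)) / 1.59 = 3.125 × 10⁸ N/m = 312.5 MN/m
312.5 MN/m > 107.9 MN/m, so B is larger.
Final answer: B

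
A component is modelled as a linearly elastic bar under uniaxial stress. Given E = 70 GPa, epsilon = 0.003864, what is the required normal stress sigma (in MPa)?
Model: a linearly elastic bar under uniaxial stress, so epsilon = sigma / E.
Solve for sigma: sigma = epsilon·E.
Convert to SI units:
  E = 70 GPa = 7 × 10¹⁰ Pa
Substitute:
  sigma = 0.003864 × (7 × 10¹⁰)
  sigma = 2.705 × 10⁸ Pa
Convert: sigma = 2.705 × 10⁸ Pa = 270.5 MPa
Final answer: sigma = 270.5 MPa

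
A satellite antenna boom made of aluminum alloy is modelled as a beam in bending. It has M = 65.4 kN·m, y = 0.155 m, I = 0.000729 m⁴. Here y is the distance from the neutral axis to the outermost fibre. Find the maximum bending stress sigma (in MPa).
Model: a beam in bending, so sigma = (M·y) / I.
Convert to SI units:
  M = 65.4 kN·m = 65400 N·m
Substitute:
  sigma = (65400 × 0.155) / 0.000729
  sigma = 1.391 × 10⁷ Pa
Convert: sigma = 1.391 × 10⁷ Pa = 13.91 MPa
Final answer: sigma = 13.91 MPa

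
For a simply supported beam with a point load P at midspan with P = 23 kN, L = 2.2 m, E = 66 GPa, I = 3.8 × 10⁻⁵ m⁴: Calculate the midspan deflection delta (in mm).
Model: a simply supported beam with a point load P at midspan, so delta = (P·L^3) / (48·E·I).
Convert to SI units:
  P = 23 kN = 23000 N
  E = 66 GPa = 6.6 × 10¹⁰ Pa
Substitute:
  delta = (23000 × 2.2^3) / (48 × (6.6 × 10¹⁰) × (3.8 × 10⁻⁵))
  delta = 0.002034 m
Convert: delta = 0.002034 m = 2.034 mm
Final answer: delta = 2.034 mm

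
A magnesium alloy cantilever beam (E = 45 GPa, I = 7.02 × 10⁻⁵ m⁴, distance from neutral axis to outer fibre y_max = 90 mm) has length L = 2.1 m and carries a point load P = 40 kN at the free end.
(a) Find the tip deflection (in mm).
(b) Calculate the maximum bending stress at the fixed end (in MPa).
(a) Tip deflection of a cantilever with an end point load: δ = P·L^3 / (3·E·I). Convert P = 40 kN = 40000 N, E = 45 GPa = 4.5 × 10¹⁰ Pa.
  δ = (40000 × 2.1^3) / (3 × (4.5 × 10¹⁰) × (7.02 × 10⁻⁵)) = 0.03909 m = 39.09 mm
(b) Maximum bending moment at the fixed end: M = P·L = 40000 × 2.1 = 84000 N·m. Convert y_max = 90 mm = 0.09 m.
  σ = M·y_max / I = (84000 × 0.09) / (7.02 × 10⁻⁵) = 1.077 × 10⁸ Pa = 107.7 MPa
Final answer: (a) δ = 39.09 mm, (b) σ = 107.7 MPa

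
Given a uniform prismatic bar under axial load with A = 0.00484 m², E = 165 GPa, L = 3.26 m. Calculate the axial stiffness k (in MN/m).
Model: a uniform prismatic bar under axial load, so k = (A·E) / L.
Convert to SI units:
  E = 165 GPa = 1.65 × 10¹¹ Pa
Substitute:
  k = (0.00484 × (1.65 × 10¹¹)) / 3.26
  k = 2.45 × 10⁸ N/m
Convert: k = 2.45 × 10⁸ N/m = 245 MN/m
Final answer: k = 245 MN/m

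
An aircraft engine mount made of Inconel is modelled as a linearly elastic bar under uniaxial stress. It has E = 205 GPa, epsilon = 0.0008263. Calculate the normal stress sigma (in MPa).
Model: a linearly elastic bar under uniaxial stress, so sigma = E·epsilon.
Convert to SI units:
  E = 205 GPa = 2.05 × 10¹¹ Pa
Substitute:
  sigma = (2.05 × 10¹¹) × 0.0008263
  sigma = 1.694 × 10⁸ Pa
Convert: sigma = 1.694 × 10⁸ Pa = 169.4 MPa
Final answer: sigma = 169.4 MPa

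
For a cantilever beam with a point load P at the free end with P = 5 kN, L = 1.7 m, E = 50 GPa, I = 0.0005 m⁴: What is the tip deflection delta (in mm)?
Model: a cantilever beam with a point load P at the free end, so delta = (P·L^3) / (3·E·I).
Convert to SI units:
  P = 5 kN = 5000 N
  E = 50 GPa = 5 × 10¹⁰ Pa
Substitute:
  delta = (5000 × 1.7^3) / (3 × (5 × 10¹⁰) × 0.0005)
  delta = 0.0003275 m
Convert: delta = 0.0003275 m = 0.3275 mm
Final answer: delta = 0.3275 mm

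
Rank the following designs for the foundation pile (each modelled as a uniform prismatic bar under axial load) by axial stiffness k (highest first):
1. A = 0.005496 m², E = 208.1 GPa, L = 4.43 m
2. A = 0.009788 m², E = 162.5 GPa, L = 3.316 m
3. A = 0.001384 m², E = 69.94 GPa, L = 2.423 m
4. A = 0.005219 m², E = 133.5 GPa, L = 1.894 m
Model: a uniform prismatic bar under axial load, so k = (A·E) / L (SI units).
  Case 1: k = (0.005496 × (2.081 × 10¹¹)) / 4.43 = 2.582 × 10⁸ N/m = 258.2 MN/m
  Case 2: k = (0.009788 × (1.625 × 10¹¹)) / 3.316 = 4.797 × 10⁸ N/m = 479.7 MN/m
  Case 3: k = (0.001384 × (6.994 × 10¹⁰)) / 2.423 = 3.995 × 10⁷ N/m = 39.95 MN/m
  Case 4: k = (0.005219 × (1.335 × 10¹¹)) / 1.894 = 3.679 × 10⁸ N/m = 367.9 MN/m
Ordering: 479.7 MN/m (case 2) > 367.9 MN/m (case 4) > 258.2 MN/m (case 1) > 39.95 MN/m (case 3)
Final answer: 2, 4, 1, 3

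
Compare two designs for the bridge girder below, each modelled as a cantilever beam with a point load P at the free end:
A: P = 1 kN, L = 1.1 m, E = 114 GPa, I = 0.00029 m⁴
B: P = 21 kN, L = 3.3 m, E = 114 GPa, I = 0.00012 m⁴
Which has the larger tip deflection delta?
Model: a cantilever beam with a point load P at the free end, so delta = (P·L^3) / (3·E·I) (SI units).
  A: delta = (1000 × 1.1^3) / (3 × (1.14 × 10¹¹) × 0.00029) = 1.342 × 10⁻⁵ m = 0.01342 mm
  B: delta = (21000 × 3.3^3) / (3 × (1.14 × 10¹¹) × 0.00012) = 0.01839 m = 18.39 mm
18.39 mm > 0.01342 mm, so B is larger.
Final answer: B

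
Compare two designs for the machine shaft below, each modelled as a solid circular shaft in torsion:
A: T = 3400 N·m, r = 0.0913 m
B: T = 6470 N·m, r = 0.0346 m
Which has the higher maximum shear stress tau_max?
Model: a solid circular shaft in torsion, so tau_max = (2·T) / (π·r^3) (SI units).
  A: tau_max = (2 × 3400) / (π × 0.0913^3) = 2.844 × 10⁶ Pa = 2.844 MPa
  B: tau_max = (2 × 6470) / (π × 0.0346^3) = 9.944 × 10⁷ Pa = 99.44 MPa
99.44 MPa > 2.844 MPa, so B is larger.
Final answer: B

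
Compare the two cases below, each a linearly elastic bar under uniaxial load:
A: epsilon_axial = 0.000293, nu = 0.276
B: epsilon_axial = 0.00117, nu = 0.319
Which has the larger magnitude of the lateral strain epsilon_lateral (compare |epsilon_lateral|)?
Model: a linearly elastic bar under uniaxial load, so epsilon_lateral = -nu·epsilon_axial (SI units).
  A: epsilon_lateral = -(0.276 × 0.000293) = -8.087 × 10⁻⁵
  B: epsilon_lateral = -(0.319 × 0.00117) = -0.0003732
|epsilon_lateral|: A = 8.087 × 10⁻⁵, B = 0.0003732, so B is larger in magnitude.
Final answer: B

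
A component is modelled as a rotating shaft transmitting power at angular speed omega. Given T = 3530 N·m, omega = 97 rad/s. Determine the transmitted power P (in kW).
Model: a rotating shaft transmitting power at angular speed omega, so P = T·omega.
Substitute:
  P = 3530 × 97
  P = 342400 W
Convert: P = 342400 W = 342.4 kW
Final answer: P = 342.4 kW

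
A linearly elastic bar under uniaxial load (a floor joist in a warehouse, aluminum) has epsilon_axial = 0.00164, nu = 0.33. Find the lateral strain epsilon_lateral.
Model: a linearly elastic bar under uniaxial load, so epsilon_lateral = -nu·epsilon_axial.
Substitute:
  epsilon_lateral = -(0.33 × 0.00164)
  epsilon_lateral = -0.0005412
Final answer: epsilon_lateral = -0.0005412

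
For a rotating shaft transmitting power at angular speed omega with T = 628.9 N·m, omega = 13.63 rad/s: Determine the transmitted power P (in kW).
Model: a rotating shaft transmitting power at angular speed omega, so P = T·omega.
Substitute:
  P = 628.9 × 13.63
  P = 8572 W
Convert: P = 8572 W = 8.572 kW
Final answer: P = 8.572 kW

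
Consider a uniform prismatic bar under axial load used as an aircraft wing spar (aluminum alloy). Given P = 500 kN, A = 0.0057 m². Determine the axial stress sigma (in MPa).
Model: a uniform prismatic bar under axial load, so sigma = P / A.
Convert to SI units:
  P = 500 kN = 500000 N
Substitute:
  sigma = 500000 / 0.0057
  sigma = 8.772 × 10⁷ Pa
Convert: sigma = 8.772 × 10⁷ Pa = 87.72 MPa
Final answer: sigma = 87.72 MPa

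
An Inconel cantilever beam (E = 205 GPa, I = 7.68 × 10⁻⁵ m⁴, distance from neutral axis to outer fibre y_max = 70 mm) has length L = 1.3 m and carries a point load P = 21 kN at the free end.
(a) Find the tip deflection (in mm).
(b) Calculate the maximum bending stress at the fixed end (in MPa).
(a) Tip deflection of a cantilever with an end point load: δ = P·L^3 / (3·E·I). Convert P = 21 kN = 21000 N, E = 205 GPa = 2.05 × 10¹¹ Pa.
  δ = (21000 × 1.3^3) / (3 × (2.05 × 10¹¹) × (7.68 × 10⁻⁵)) = 0.0009768 m = 0.9768 mm
(b) Maximum bending moment at the fixed end: M = P·L = 21000 × 1.3 = 27300 N·m. Convert y_max = 70 mm = 0.07 m.
  σ = M·y_max / I = (27300 × 0.07) / (7.68 × 10⁻⁵) = 2.488 × 10⁷ Pa = 24.88 MPa
Final answer: (a) δ = 0.9768 mm, (b) σ = 24.88 MPa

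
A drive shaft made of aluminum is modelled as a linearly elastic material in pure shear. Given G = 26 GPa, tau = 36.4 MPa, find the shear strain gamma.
Model: a linearly elastic material in pure shear, so tau = G·gamma.
Solve for gamma: gamma = tau / G.
Convert to SI units:
  G = 26 GPa = 2.6 × 10¹⁰ Pa
  tau = 36.4 MPa = 3.64 × 10⁷ Pa
Substitute:
  gamma = (3.64 × 10⁷) / (2.6 × 10¹⁰)
  gamma = 0.0014
Final answer: gamma = 0.0014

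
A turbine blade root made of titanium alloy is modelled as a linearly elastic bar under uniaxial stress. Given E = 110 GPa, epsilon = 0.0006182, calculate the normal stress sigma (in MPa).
Model: a linearly elastic bar under uniaxial stress, so epsilon = sigma / E.
Solve for sigma: sigma = epsilon·E.
Convert to SI units:
  E = 110 GPa = 1.1 × 10¹¹ Pa
Substitute:
  sigma = 0.0006182 × (1.1 × 10¹¹)
  sigma = 6.8 × 10⁷ Pa
Convert: sigma = 6.8 × 10⁷ Pa = 68 MPa
Final answer: sigma = 68 MPa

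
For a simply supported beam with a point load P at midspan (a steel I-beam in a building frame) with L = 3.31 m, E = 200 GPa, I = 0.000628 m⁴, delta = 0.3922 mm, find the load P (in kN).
Model: a simply supported beam with a point load P at midspan, so delta = (P·L^3) / (48·E·I).
Solve for P: P = (48·delta·E·I) / L^3.
Convert to SI units:
  E = 200 GPa = 2 × 10¹¹ Pa
  delta = 0.3922 mm = 0.0003922 m
Substitute:
  P = (48 × 0.0003922 × (2 × 10¹¹) × 0.000628) / 3.31^3
  P = 65200 N
Convert: P = 65200 N = 65.2 kN
Final answer: P = 65.2 kN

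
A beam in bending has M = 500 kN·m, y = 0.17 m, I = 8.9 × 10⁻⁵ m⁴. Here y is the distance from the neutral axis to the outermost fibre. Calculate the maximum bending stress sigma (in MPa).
Model: a beam in bending, so sigma = (M·y) / I.
Convert to SI units:
  M = 500 kN·m = 500000 N·m
Substitute:
  sigma = (500000 × 0.17) / (8.9 × 10⁻⁵)
  sigma = 9.551 × 10⁸ Pa
Convert: sigma = 9.551 × 10⁸ Pa = 955.1 MPa
Final answer: sigma = 955.1 MPa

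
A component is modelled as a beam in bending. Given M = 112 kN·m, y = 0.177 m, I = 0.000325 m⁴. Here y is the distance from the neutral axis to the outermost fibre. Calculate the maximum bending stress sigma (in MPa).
Model: a beam in bending, so sigma = (M·y) / I.
Convert to SI units:
  M = 112 kN·m = 112000 N·m
Substitute:
  sigma = (112000 × 0.177) / 0.000325
  sigma = 6.1 × 10⁷ Pa
Convert: sigma = 6.1 × 10⁷ Pa = 61 MPa
Final answer: sigma = 61 MPa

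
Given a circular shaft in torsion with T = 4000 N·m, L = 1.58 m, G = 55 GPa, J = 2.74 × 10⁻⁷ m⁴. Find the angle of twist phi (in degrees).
Model: a circular shaft in torsion, so phi = (T·L) / (G·J).
Convert to SI units:
  G = 55 GPa = 5.5 × 10¹⁰ Pa
Substitute:
  phi = (4000 × 1.58) / ((5.5 × 10¹⁰) × (2.74 × 10⁻⁷))
  phi = 0.4194 rad
Convert to degrees: phi = 0.4194 × 180/π = 24.03°
Final answer: phi = 24.03°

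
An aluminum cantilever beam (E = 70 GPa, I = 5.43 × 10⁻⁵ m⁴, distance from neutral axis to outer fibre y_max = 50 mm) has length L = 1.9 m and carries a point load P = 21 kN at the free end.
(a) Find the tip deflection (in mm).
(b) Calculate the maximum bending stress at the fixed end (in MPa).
(a) Tip deflection of a cantilever with an end point load: δ = P·L^3 / (3·E·I). Convert P = 21 kN = 21000 N, E = 70 GPa = 7 × 10¹⁰ Pa.
  δ = (21000 × 1.9^3) / (3 × (7 × 10¹⁰) × (5.43 × 10⁻⁵)) = 0.01263 m = 12.63 mm
(b) Maximum bending moment at the fixed end: M = P·L = 21000 × 1.9 = 39900 N·m. Convert y_max = 50 mm = 0.05 m.
  σ = M·y_max / I = (39900 × 0.05) / (5.43 × 10⁻⁵) = 3.674 × 10⁷ Pa = 36.74 MPa
Final answer: (a) δ = 12.63 mm, (b) σ = 36.74 MPa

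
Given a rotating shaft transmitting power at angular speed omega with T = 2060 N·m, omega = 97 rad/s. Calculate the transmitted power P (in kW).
Model: a rotating shaft transmitting power at angular speed omega, so P = T·omega.
Substitute:
  P = 2060 × 97
  P = 199800 W
Convert: P = 199800 W = 199.8 kW
Final answer: P = 199.8 kW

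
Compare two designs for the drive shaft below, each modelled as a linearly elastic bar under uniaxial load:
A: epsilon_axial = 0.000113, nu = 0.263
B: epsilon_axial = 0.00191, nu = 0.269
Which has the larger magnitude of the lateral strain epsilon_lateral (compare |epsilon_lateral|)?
Model: a linearly elastic bar under uniaxial load, so epsilon_lateral = -nu·epsilon_axial (SI units).
  A: epsilon_lateral = -(0.263 × 0.000113) = -2.972 × 10⁻⁵
  B: epsilon_lateral = -(0.269 × 0.00191) = -0.0005138
|epsilon_lateral|: A = 2.972 × 10⁻⁵, B = 0.0005138, so B is larger in magnitude.
Final answer: B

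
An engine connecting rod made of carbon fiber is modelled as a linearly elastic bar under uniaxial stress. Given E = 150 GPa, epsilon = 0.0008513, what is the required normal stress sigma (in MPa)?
Model: a linearly elastic bar under uniaxial stress, so epsilon = sigma / E.
Solve for sigma: sigma = epsilon·E.
Convert to SI units:
  E = 150 GPa = 1.5 × 10¹¹ Pa
Substitute:
  sigma = 0.0008513 × (1.5 × 10¹¹)
  sigma = 1.277 × 10⁸ Pa
Convert: sigma = 1.277 × 10⁸ Pa = 127.7 MPa
Final answer: sigma = 127.7 MPa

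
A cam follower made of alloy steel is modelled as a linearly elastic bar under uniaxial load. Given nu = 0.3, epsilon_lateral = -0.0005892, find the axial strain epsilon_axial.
Model: a linearly elastic bar under uniaxial load, so epsilon_lateral = -nu·epsilon_axial.
Solve for epsilon_axial: epsilon_axial = -epsilon_lateral / nu.
Substitute:
  epsilon_axial = -(-0.0005892) / 0.3
  epsilon_axial = 0.001964
Final answer: epsilon_axial = 0.001964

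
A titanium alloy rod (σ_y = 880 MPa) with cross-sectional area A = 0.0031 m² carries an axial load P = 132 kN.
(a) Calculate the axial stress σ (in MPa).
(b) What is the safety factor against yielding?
(a) Axial stress σ = P/A. Convert P = 132 kN = 132000 N.
  σ = 132000 / 0.0031 = 4.258 × 10⁷ Pa = 42.58 MPa
(b) Safety factor SF = σ_y/σ = 880 / 42.58 = 20.67
Final answer: (a) σ = 42.58 MPa, (b) SF = 20.67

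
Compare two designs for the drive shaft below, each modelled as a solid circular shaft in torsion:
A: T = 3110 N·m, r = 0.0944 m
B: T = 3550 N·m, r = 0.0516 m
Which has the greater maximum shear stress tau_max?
Model: a solid circular shaft in torsion, so tau_max = (2·T) / (π·r^3) (SI units).
  A: tau_max = (2 × 3110) / (π × 0.0944^3) = 2.354 × 10⁶ Pa = 2.354 MPa
  B: tau_max = (2 × 3550) / (π × 0.0516^3) = 1.645 × 10⁷ Pa = 16.45 MPa
16.45 MPa > 2.354 MPa, so B is larger.
Final answer: B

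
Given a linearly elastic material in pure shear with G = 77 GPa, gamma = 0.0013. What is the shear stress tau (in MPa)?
Model: a linearly elastic material in pure shear, so tau = G·gamma.
Convert to SI units:
  G = 77 GPa = 7.7 × 10¹⁰ Pa
Substitute:
  tau = (7.7 × 10¹⁰) × 0.0013
  tau = 1.001 × 10⁸ Pa
Convert: tau = 1.001 × 10⁸ Pa = 100.1 MPa
Final answer: tau = 100.1 MPa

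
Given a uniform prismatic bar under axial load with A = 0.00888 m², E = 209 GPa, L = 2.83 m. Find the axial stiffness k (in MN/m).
Model: a uniform prismatic bar under axial load, so k = (A·E) / L.
Convert to SI units:
  E = 209 GPa = 2.09 × 10¹¹ Pa
Substitute:
  k = (0.00888 × (2.09 × 10¹¹)) / 2.83
  k = 6.558 × 10⁸ N/m
Convert: k = 6.558 × 10⁸ N/m = 655.8 MN/m
Final answer: k = 655.8 MN/m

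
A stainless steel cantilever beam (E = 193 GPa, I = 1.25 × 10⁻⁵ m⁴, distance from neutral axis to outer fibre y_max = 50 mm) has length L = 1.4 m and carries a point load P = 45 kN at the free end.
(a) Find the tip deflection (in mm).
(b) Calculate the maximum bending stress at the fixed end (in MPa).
(a) Tip deflection of a cantilever with an end point load: δ = P·L^3 / (3·E·I). Convert P = 45 kN = 45000 N, E = 193 GPa = 1.93 × 10¹¹ Pa.
  δ = (45000 × 1.4^3) / (3 × (1.93 × 10¹¹) × (1.25 × 10⁻⁵)) = 0.01706 m = 17.06 mm
(b) Maximum bending moment at the fixed end: M = P·L = 45000 × 1.4 = 63000 N·m. Convert y_max = 50 mm = 0.05 m.
  σ = M·y_max / I = (63000 × 0.05) / (1.25 × 10⁻⁵) = 2.52 × 10⁸ Pa = 252 MPa
Final answer: (a) δ = 17.06 mm, (b) σ = 252 MPa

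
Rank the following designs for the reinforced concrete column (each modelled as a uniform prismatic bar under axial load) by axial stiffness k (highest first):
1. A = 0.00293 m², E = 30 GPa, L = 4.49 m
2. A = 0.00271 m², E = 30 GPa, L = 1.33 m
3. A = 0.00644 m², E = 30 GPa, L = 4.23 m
Model: a uniform prismatic bar under axial load, so k = (A·E) / L (SI units).
  Case 1: k = (0.00293 × (3 × 10¹⁰)) / 4.49 = 1.958 × 10⁷ N/m = 19.58 MN/m
  Case 2: k = (0.00271 × (3 × 10¹⁰)) / 1.33 = 6.113 × 10⁷ N/m = 61.13 MN/m
  Case 3: k = (0.00644 × (3 × 10¹⁰)) / 4.23 = 4.567 × 10⁷ N/m = 45.67 MN/m
Ordering: 61.13 MN/m (case 2) > 45.67 MN/m (case 3) > 19.58 MN/m (case 1)
Final answer: 2, 3, 1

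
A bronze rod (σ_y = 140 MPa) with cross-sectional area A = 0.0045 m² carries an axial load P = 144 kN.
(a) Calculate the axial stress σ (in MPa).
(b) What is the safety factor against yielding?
(a) Axial stress σ = P/A. Convert P = 144 kN = 144000 N.
  σ = 144000 / 0.0045 = 3.2 × 10⁷ Pa = 32 MPa
(b) Safety factor SF = σ_y/σ = 140 / 32 = 4.375
Final answer: (a) σ = 32 MPa, (b) SF = 4.375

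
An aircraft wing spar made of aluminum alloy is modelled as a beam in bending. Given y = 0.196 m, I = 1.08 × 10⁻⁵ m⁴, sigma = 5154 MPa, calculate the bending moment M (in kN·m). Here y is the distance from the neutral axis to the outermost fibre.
Model: a beam in bending, so sigma = (M·y) / I.
Solve for M: M = (sigma·I) / y.
Convert to SI units:
  sigma = 5154 MPa = 5.154 × 10⁹ Pa
Substitute:
  M = ((5.154 × 10⁹) × (1.08 × 10⁻⁵)) / 0.196
  M = 284000 N·m
Convert: M = 284000 N·m = 284 kN·m
Final answer: M = 284 kN·m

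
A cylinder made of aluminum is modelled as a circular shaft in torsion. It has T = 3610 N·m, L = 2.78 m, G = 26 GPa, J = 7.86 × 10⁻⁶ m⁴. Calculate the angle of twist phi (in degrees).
Model: a circular shaft in torsion, so phi = (T·L) / (G·J).
Convert to SI units:
  G = 26 GPa = 2.6 × 10¹⁰ Pa
Substitute:
  phi = (3610 × 2.78) / ((2.6 × 10¹⁰) × (7.86 × 10⁻⁶))
  phi = 0.04911 rad
Convert to degrees: phi = 0.04911 × 180/π = 2.814°
Final answer: phi = 2.814°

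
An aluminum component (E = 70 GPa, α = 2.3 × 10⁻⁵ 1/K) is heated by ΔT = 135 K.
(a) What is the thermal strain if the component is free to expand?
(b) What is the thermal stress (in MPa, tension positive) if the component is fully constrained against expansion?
(a) Free thermal strain ε_th = α·ΔT = (2.3 × 10⁻⁵) × 135 = 0.003105
(b) Fully constrained, the expansion is suppressed, so σ = -E·α·ΔT. Convert E = 70 GPa = 7 × 10¹⁰ Pa.
  σ = -(7 × 10¹⁰) × (2.3 × 10⁻⁵) × 135 = -2.174 × 10⁸ Pa = -217.4 MPa (compressive)
Final answer: (a) ε_th = 0.003105, (b) σ = -217.4 MPa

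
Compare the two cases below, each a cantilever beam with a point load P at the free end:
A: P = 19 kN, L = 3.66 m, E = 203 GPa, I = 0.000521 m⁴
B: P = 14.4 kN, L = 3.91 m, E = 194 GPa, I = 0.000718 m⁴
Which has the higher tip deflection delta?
Model: a cantilever beam with a point load P at the free end, so delta = (P·L^3) / (3·E·I) (SI units).
  A: delta = (19000 × 3.66^3) / (3 × (2.03 × 10¹¹) × 0.000521) = 0.002936 m = 2.936 mm
  B: delta = (14400 × 3.91^3) / (3 × (1.94 × 10¹¹) × 0.000718) = 0.00206 m = 2.06 mm
2.936 mm > 2.06 mm, so A is larger.
Final answer: A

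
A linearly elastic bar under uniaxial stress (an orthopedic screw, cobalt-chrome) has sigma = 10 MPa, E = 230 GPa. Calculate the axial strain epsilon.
Model: a linearly elastic bar under uniaxial stress, so epsilon = sigma / E.
Convert to SI units:
  sigma = 10 MPa = 1 × 10⁷ Pa
  E = 230 GPa = 2.3 × 10¹¹ Pa
Substitute:
  epsilon = (1 × 10⁷) / (2.3 × 10¹¹)
  epsilon = 4.348 × 10⁻⁵
Final answer: epsilon = 4.348 × 10⁻⁵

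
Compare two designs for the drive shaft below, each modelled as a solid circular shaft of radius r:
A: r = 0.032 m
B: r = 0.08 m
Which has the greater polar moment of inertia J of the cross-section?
Model: a solid circular shaft of radius r, so J = (π·r^4) / 2 (SI units).
  A: J = (π × 0.032^4) / 2 = 1.647 × 10⁻⁶ m⁴
  B: J = (π × 0.08^4) / 2 = 6.434 × 10⁻⁵ m⁴
6.434 × 10⁻⁵ m⁴ > 1.647 × 10⁻⁶ m⁴, so B is larger.
Final answer: B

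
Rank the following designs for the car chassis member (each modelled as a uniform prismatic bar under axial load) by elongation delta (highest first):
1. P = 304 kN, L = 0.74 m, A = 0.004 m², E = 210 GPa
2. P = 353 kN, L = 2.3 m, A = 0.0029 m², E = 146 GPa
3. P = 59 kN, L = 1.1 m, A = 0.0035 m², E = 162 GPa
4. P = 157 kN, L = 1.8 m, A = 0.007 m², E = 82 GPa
Model: a uniform prismatic bar under axial load, so delta = (P·L) / (A·E) (SI units).
  Case 1: delta = (304000 × 0.74) / (0.004 × (2.1 × 10¹¹)) = 0.0002678 m = 0.2678 mm
  Case 2: delta = (353000 × 2.3) / (0.0029 × (1.46 × 10¹¹)) = 0.001918 m = 1.918 mm
  Case 3: delta = (59000 × 1.1) / (0.0035 × (1.62 × 10¹¹)) = 0.0001145 m = 0.1145 mm
  Case 4: delta = (157000 × 1.8) / (0.007 × (8.2 × 10¹⁰)) = 0.0004923 m = 0.4923 mm
Ordering: 1.918 mm (case 2) > 0.4923 mm (case 4) > 0.2678 mm (case 1) > 0.1145 mm (case 3)
Final answer: 2, 4, 1, 3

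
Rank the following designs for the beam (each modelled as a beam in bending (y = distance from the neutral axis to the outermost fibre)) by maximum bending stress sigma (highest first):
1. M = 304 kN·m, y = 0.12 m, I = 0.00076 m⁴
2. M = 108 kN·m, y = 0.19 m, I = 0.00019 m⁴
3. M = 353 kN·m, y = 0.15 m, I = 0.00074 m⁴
Model: a beam in bending (y = distance from the neutral axis to the outermost fibre), so sigma = (M·y) / I (SI units).
  Case 1: sigma = (304000 × 0.12) / 0.00076 = 4.8 × 10⁷ Pa = 48 MPa
  Case 2: sigma = (108000 × 0.19) / 0.00019 = 1.08 × 10⁸ Pa = 108 MPa
  Case 3: sigma = (353000 × 0.15) / 0.00074 = 7.155 × 10⁷ Pa = 71.55 MPa
Ordering: 108 MPa (case 2) > 71.55 MPa (case 3) > 48 MPa (case 1)
Final answer: 2, 3, 1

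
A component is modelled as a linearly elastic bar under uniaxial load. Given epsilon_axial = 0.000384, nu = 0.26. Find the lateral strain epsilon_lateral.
Model: a linearly elastic bar under uniaxial load, so epsilon_lateral = -nu·epsilon_axial.
Substitute:
  epsilon_lateral = -(0.26 × 0.000384)
  epsilon_lateral = -9.984 × 10⁻⁵
Final answer: epsilon_lateral = -9.984 × 10⁻⁵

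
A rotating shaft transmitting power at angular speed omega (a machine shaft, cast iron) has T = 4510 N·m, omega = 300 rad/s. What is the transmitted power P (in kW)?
Model: a rotating shaft transmitting power at angular speed omega, so P = T·omega.
Substitute:
  P = 4510 × 300
  P = 1.353 × 10⁶ W
Convert: P = 1.353 × 10⁶ W = 1353 kW
Final answer: P = 1353 kW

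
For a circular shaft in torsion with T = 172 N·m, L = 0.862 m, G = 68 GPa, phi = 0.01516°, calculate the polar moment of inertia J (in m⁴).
Model: a circular shaft in torsion, so phi = (T·L) / (G·J).
Solve for J: J = (T·L) / (phi·G).
Convert to SI units:
  G = 68 GPa = 6.8 × 10¹⁰ Pa
  phi = 0.01516° = 0.0002646 rad
Substitute:
  J = (172 × 0.862) / (0.0002646 × (6.8 × 10¹⁰))
  J = 8.24 × 10⁻⁶ m⁴
Final answer: J = 8.24 × 10⁻⁶ m⁴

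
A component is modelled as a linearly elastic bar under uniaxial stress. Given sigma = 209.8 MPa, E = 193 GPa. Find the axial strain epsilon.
Model: a linearly elastic bar under uniaxial stress, so epsilon = sigma / E.
Convert to SI units:
  sigma = 209.8 MPa = 2.098 × 10⁸ Pa
  E = 193 GPa = 1.93 × 10¹¹ Pa
Substitute:
  epsilon = (2.098 × 10⁸) / (1.93 × 10¹¹)
  epsilon = 0.001087
Final answer: epsilon = 0.001087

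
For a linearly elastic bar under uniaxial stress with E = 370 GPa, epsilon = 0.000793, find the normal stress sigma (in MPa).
Model: a linearly elastic bar under uniaxial stress, so epsilon = sigma / E.
Solve for sigma: sigma = epsilon·E.
Convert to SI units:
  E = 370 GPa = 3.7 × 10¹¹ Pa
Substitute:
  sigma = 0.000793 × (3.7 × 10¹¹)
  sigma = 2.934 × 10⁸ Pa
Convert: sigma = 2.934 × 10⁸ Pa = 293.4 MPa
Final answer: sigma = 293.4 MPa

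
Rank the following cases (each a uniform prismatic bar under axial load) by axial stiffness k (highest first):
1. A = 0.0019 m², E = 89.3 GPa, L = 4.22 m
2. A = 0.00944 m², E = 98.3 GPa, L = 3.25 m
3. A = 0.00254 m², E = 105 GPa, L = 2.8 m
Model: a uniform prismatic bar under axial load, so k = (A·E) / L (SI units).
  Case 1: k = (0.0019 × (8.93 × 10¹⁰)) / 4.22 = 4.021 × 10⁷ N/m = 40.21 MN/m
  Case 2: k = (0.00944 × (9.83 × 10¹⁰)) / 3.25 = 2.855 × 10⁸ N/m = 285.5 MN/m
  Case 3: k = (0.00254 × (1.05 × 10¹¹)) / 2.8 = 9.525 × 10⁷ N/m = 95.25 MN/m
Ordering: 285.5 MN/m (case 2) > 95.25 MN/m (case 3) > 40.21 MN/m (case 1)
Final answer: 2, 3, 1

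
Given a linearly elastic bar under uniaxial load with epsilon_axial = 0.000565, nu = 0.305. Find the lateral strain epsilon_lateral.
Model: a linearly elastic bar under uniaxial load, so epsilon_lateral = -nu·epsilon_axial.
Substitute:
  epsilon_lateral = -(0.305 × 0.000565)
  epsilon_lateral = -0.0001723
Final answer: epsilon_lateral = -0.0001723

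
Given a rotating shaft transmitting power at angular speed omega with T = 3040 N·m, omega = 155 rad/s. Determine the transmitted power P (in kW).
Model: a rotating shaft transmitting power at angular speed omega, so P = T·omega.
Substitute:
  P = 3040 × 155
  P = 471200 W
Convert: P = 471200 W = 471.2 kW
Final answer: P = 471.2 kW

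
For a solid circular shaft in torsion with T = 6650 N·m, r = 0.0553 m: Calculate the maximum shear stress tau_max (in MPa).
Model: a solid circular shaft in torsion, so tau_max = (2·T) / (π·r^3).
Substitute:
  tau_max = (2 × 6650) / (π × 0.0553^3)
  tau_max = 2.503 × 10⁷ Pa
Convert: tau_max = 2.503 × 10⁷ Pa = 25.03 MPa
Final answer: tau_max = 25.03 MPa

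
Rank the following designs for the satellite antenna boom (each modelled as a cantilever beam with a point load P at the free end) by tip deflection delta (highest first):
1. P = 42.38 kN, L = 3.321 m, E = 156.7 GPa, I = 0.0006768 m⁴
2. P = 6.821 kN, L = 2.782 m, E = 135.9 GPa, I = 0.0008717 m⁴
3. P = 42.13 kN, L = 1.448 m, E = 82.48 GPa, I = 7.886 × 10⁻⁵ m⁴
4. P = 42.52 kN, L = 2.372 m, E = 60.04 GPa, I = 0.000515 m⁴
Model: a cantilever beam with a point load P at the free end, so delta = (P·L^3) / (3·E·I) (SI units).
  Case 1: delta = (42380 × 3.321^3) / (3 × (1.567 × 10¹¹) × 0.0006768) = 0.004879 m = 4.879 mm
  Case 2: delta = (6821 × 2.782^3) / (3 × (1.359 × 10¹¹) × 0.0008717) = 0.0004132 m = 0.4132 mm
  Case 3: delta = (42130 × 1.448^3) / (3 × (8.248 × 10¹⁰) × (7.886 × 10⁻⁵)) = 0.006555 m = 6.555 mm
  Case 4: delta = (42520 × 2.372^3) / (3 × (6.004 × 10¹⁰) × 0.000515) = 0.006117 m = 6.117 mm
Ordering: 6.555 mm (case 3) > 6.117 mm (case 4) > 4.879 mm (case 1) > 0.4132 mm (case 2)
Final answer: 3, 4, 1, 2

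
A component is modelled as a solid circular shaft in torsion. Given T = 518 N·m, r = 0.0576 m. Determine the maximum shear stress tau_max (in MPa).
Model: a solid circular shaft in torsion, so tau_max = (2·T) / (π·r^3).
Substitute:
  tau_max = (2 × 518) / (π × 0.0576^3)
  tau_max = 1.726 × 10⁶ Pa
Convert: tau_max = 1.726 × 10⁶ Pa = 1.726 MPa
Final answer: tau_max = 1.726 MPa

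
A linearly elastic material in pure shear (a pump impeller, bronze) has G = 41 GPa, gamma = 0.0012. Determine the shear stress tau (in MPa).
Model: a linearly elastic material in pure shear, so tau = G·gamma.
Convert to SI units:
  G = 41 GPa = 4.1 × 10¹⁰ Pa
Substitute:
  tau = (4.1 × 10¹⁰) × 0.0012
  tau = 4.92 × 10⁷ Pa
Convert: tau = 4.92 × 10⁷ Pa = 49.2 MPa
Final answer: tau = 49.2 MPa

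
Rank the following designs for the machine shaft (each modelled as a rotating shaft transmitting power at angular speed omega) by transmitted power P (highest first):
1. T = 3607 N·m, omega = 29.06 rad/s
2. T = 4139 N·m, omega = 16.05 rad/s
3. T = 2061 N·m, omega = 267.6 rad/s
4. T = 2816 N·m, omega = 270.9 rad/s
Model: a rotating shaft transmitting power at angular speed omega, so P = T·omega (SI units).
  Case 1: P = 3607 × 29.06 = 104800 W = 104.8 kW
  Case 2: P = 4139 × 16.05 = 66430 W = 66.43 kW
  Case 3: P = 2061 × 267.6 = 551500 W = 551.5 kW
  Case 4: P = 2816 × 270.9 = 762900 W = 762.9 kW
Ordering: 762.9 kW (case 4) > 551.5 kW (case 3) > 104.8 kW (case 1) > 66.43 kW (case 2)
Final answer: 4, 3, 1, 2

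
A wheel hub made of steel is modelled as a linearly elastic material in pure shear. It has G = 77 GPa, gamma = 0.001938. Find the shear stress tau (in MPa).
Model: a linearly elastic material in pure shear, so tau = G·gamma.
Convert to SI units:
  G = 77 GPa = 7.7 × 10¹⁰ Pa
Substitute:
  tau = (7.7 × 10¹⁰) × 0.001938
  tau = 1.492 × 10⁸ Pa
Convert: tau = 1.492 × 10⁸ Pa = 149.2 MPa
Final answer: tau = 149.2 MPa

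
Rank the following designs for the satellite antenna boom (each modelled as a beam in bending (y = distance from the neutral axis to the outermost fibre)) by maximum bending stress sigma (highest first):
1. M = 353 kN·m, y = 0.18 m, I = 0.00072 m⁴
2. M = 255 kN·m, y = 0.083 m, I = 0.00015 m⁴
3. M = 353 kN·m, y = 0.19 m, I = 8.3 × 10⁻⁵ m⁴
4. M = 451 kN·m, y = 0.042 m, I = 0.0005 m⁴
Model: a beam in bending (y = distance from the neutral axis to the outermost fibre), so sigma = (M·y) / I (SI units).
  Case 1: sigma = (353000 × 0.18) / 0.00072 = 8.825 × 10⁷ Pa = 88.25 MPa
  Case 2: sigma = (255000 × 0.083) / 0.00015 = 1.411 × 10⁸ Pa = 141.1 MPa
  Case 3: sigma = (353000 × 0.19) / (8.3 × 10⁻⁵) = 8.081 × 10⁸ Pa = 808.1 MPa
  Case 4: sigma = (451000 × 0.042) / 0.0005 = 3.788 × 10⁷ Pa = 37.88 MPa
Ordering: 808.1 MPa (case 3) > 141.1 MPa (case 2) > 88.25 MPa (case 1) > 37.88 MPa (case 4)
Final answer: 3, 2, 1, 4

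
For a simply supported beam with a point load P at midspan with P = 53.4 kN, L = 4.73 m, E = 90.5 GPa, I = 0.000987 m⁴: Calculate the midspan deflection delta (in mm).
Model: a simply supported beam with a point load P at midspan, so delta = (P·L^3) / (48·E·I).
Convert to SI units:
  P = 53.4 kN = 53400 N
  E = 90.5 GPa = 9.05 × 10¹⁰ Pa
Substitute:
  delta = (53400 × 4.73^3) / (48 × (9.05 × 10¹⁰) × 0.000987)
  delta = 0.001318 m
Convert: delta = 0.001318 m = 1.318 mm
Final answer: delta = 1.318 mm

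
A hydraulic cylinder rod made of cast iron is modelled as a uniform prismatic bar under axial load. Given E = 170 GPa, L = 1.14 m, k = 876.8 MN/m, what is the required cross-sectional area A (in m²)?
Model: a uniform prismatic bar under axial load, so k = (A·E) / L.
Solve for A: A = (k·L) / E.
Convert to SI units:
  E = 170 GPa = 1.7 × 10¹¹ Pa
  k = 876.8 MN/m = 8.768 × 10⁸ N/m
Substitute:
  A = ((8.768 × 10⁸) × 1.14) / (1.7 × 10¹¹)
  A = 0.00588 m²
Final answer: A = 0.00588 m²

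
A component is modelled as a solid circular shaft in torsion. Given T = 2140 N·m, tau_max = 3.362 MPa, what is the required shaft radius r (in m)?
Model: a solid circular shaft in torsion, so tau_max = (2·T) / (π·r^3).
Solve for r: r = ((2·T) / (π·tau_max))^(1/3).
Convert to SI units:
  tau_max = 3.362 MPa = 3.362 × 10⁶ Pa
Substitute:
  r = ((2 × 2140) / (π × (3.362 × 10⁶)))^(1/3)
  r = 0.074 m
Final answer: r = 0.074 m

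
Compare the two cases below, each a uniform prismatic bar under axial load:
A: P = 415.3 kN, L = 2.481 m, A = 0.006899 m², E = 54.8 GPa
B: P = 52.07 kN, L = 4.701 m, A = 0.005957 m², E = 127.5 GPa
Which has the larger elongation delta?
Model: a uniform prismatic bar under axial load, so delta = (P·L) / (A·E) (SI units).
  A: delta = (415300 × 2.481) / (0.006899 × (5.48 × 10¹⁰)) = 0.002725 m = 2.725 mm
  B: delta = (52070 × 4.701) / (0.005957 × (1.275 × 10¹¹)) = 0.0003223 m = 0.3223 mm
2.725 mm > 0.3223 mm, so A is larger.
Final answer: A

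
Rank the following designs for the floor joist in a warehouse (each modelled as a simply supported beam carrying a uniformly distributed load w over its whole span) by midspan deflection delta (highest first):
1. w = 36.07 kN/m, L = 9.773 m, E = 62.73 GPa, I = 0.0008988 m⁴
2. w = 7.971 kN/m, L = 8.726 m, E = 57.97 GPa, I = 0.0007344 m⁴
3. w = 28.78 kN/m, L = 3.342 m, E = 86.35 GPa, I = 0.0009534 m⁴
Model: a simply supported beam carrying a uniformly distributed load w over its whole span, so delta = (5·w·L^4) / (384·E·I) (SI units).
  Case 1: delta = (5 × 36070 × 9.773^4) / (384 × (6.273 × 10¹⁰) × 0.0008988) = 0.07599 m = 75.99 mm
  Case 2: delta = (5 × 7971 × 8.726^4) / (384 × (5.797 × 10¹⁰) × 0.0007344) = 0.01413 m = 14.13 mm
  Case 3: delta = (5 × 28780 × 3.342^4) / (384 × (8.635 × 10¹⁰) × 0.0009534) = 0.0005678 m = 0.5678 mm
Ordering: 75.99 mm (case 1) > 14.13 mm (case 2) > 0.5678 mm (case 3)
Final answer: 1, 2, 3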